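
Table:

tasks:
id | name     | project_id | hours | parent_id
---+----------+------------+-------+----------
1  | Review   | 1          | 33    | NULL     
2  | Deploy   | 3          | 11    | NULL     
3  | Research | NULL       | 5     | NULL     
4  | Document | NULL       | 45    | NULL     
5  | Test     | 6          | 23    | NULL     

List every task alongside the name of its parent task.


This is a self-join: tasks is joined to a second copy of itself, matching each row's parent_id to another row's id. Use LEFT JOIN so rows with parent_id=NULL are kept.
  - task 1 (Review): parent_id=NULL -> NULL
  - task 2 (Deploy): parent_id=NULL -> NULL
  - task 3 (Research): parent_id=NULL -> NULL
  - task 4 (Document): parent_id=NULL -> NULL
  - task 5 (Test): parent_id=NULL -> NULL

SQL:
SELECT a.name AS item, b.name AS parent
FROM tasks a
LEFT JOIN tasks b ON a.parent_id = b.id

Result:
item     | parent
---------+-------
Review   | NULL  
Deploy   | NULL  
Research | NULL  
Document | NULL  
Test     | NULL  


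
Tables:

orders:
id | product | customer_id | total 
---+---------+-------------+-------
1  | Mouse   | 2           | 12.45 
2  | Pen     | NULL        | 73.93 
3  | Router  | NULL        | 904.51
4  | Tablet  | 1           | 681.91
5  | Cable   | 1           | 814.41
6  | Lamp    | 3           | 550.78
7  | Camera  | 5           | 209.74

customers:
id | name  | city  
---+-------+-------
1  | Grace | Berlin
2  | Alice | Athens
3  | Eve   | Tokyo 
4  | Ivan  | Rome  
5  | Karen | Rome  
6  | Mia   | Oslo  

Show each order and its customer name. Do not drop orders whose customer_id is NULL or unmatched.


LEFT JOIN keeps every row from orders (the left table); where customer_id has no match in customers, the customer columns become NULL. Walk through each order:
  - order 1 (Mouse): customer_id=2 -> matches Alice
  - order 2 (Pen): customer_id=NULL, no match -> kept with NULL
  - order 3 (Router): customer_id=NULL, no match -> kept with NULL
  - order 4 (Tablet): customer_id=1 -> matches Grace
  - order 5 (Cable): customer_id=1 -> matches Grace
  - order 6 (Lamp): customer_id=3 -> matches Eve
  - order 7 (Camera): customer_id=5 -> matches Karen
All 7 rows appear; 2 have NULL customer.

SQL:
SELECT a.product, b.name AS customer
FROM orders a
LEFT JOIN customers b ON a.customer_id = b.id

Result:
product | customer
--------+---------
Mouse   | Alice   
Pen     | NULL    
Router  | NULL    
Tablet  | Grace   
Cable   | Grace   
Lamp    | Eve     
Camera  | Karen   


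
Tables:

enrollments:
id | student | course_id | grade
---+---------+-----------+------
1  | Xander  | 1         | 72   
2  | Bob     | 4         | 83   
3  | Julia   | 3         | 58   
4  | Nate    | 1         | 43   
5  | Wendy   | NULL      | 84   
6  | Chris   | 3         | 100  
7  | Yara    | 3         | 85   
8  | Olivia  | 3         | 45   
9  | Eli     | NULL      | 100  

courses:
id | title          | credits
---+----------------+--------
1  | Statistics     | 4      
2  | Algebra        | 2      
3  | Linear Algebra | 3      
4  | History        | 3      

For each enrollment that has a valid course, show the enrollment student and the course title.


INNER JOIN keeps only enrollments rows whose course_id matches an id in courses. Walk through each enrollment:
  - enrollment 1 (Xander): course_id=1 -> matches Statistics
  - enrollment 2 (Bob): course_id=4 -> matches History
  - enrollment 3 (Julia): course_id=3 -> matches Linear Algebra
  - enrollment 4 (Nate): course_id=1 -> matches Statistics
  - enrollment 5 (Wendy): course_id=NULL, no match -> dropped
  - enrollment 6 (Chris): course_id=3 -> matches Linear Algebra
  - enrollment 7 (Yara): course_id=3 -> matches Linear Algebra
  - enrollment 8 (Olivia): course_id=3 -> matches Linear Algebra
  - enrollment 9 (Eli): course_id=NULL, no match -> dropped
So 2 of 9 rows are dropped.

SQL:
SELECT a.student, b.title AS course
FROM enrollments a
INNER JOIN courses b ON a.course_id = b.id

Result:
student | course        
--------+---------------
Xander  | Statistics    
Bob     | History       
Julia   | Linear Algebra
Nate    | Statistics    
Chris   | Linear Algebra
Yara    | Linear Algebra
Olivia  | Linear Algebra


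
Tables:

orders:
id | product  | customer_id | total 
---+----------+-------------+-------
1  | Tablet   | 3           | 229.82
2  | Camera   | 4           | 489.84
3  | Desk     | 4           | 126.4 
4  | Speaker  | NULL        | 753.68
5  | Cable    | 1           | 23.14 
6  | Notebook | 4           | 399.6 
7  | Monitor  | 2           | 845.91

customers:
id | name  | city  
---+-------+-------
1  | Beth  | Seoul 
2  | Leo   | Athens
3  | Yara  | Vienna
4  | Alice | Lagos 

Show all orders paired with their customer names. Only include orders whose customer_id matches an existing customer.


INNER JOIN keeps only orders rows whose customer_id matches an id in customers. Walk through each order:
  - order 1 (Tablet): customer_id=3 -> matches Yara
  - order 2 (Camera): customer_id=4 -> matches Alice
  - order 3 (Desk): customer_id=4 -> matches Alice
  - order 4 (Speaker): customer_id=NULL, no match -> dropped
  - order 5 (Cable): customer_id=1 -> matches Beth
  - order 6 (Notebook): customer_id=4 -> matches Alice
  - order 7 (Monitor): customer_id=2 -> matches Leo
So 1 of 7 rows is dropped.

SQL:
SELECT a.product, b.name AS customer
FROM orders a
INNER JOIN customers b ON a.customer_id = b.id

Result:
product  | customer
---------+---------
Tablet   | Yara    
Camera   | Alice   
Desk     | Alice   
Cable    | Beth    
Notebook | Alice   
Monitor  | Leo     


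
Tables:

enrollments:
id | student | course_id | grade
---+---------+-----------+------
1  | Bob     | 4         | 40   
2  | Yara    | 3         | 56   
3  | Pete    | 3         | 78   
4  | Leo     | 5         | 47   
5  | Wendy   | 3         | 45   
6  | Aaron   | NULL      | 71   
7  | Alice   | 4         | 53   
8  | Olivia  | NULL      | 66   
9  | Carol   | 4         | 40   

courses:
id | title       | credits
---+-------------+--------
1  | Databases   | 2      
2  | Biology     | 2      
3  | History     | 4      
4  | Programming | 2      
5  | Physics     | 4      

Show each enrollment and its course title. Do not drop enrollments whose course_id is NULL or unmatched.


LEFT JOIN keeps every row from enrollments (the left table); where course_id has no match in courses, the course columns become NULL. Walk through each enrollment:
  - enrollment 1 (Bob): course_id=4 -> matches Programming
  - enrollment 2 (Yara): course_id=3 -> matches History
  - enrollment 3 (Pete): course_id=3 -> matches History
  - enrollment 4 (Leo): course_id=5 -> matches Physics
  - enrollment 5 (Wendy): course_id=3 -> matches History
  - enrollment 6 (Aaron): course_id=NULL, no match -> kept with NULL
  - enrollment 7 (Alice): course_id=4 -> matches Programming
  - enrollment 8 (Olivia): course_id=NULL, no match -> kept with NULL
  - enrollment 9 (Carol): course_id=4 -> matches Programming
All 9 rows appear; 2 have NULL course.

SQL:
SELECT a.student, b.title AS course
FROM enrollments a
LEFT JOIN courses b ON a.course_id = b.id

Result:
student | course     
--------+------------
Bob     | Programming
Yara    | History    
Pete    | History    
Leo     | Physics    
Wendy   | History    
Aaron   | NULL       
Alice   | Programming
Olivia  | NULL       
Carol   | Programming


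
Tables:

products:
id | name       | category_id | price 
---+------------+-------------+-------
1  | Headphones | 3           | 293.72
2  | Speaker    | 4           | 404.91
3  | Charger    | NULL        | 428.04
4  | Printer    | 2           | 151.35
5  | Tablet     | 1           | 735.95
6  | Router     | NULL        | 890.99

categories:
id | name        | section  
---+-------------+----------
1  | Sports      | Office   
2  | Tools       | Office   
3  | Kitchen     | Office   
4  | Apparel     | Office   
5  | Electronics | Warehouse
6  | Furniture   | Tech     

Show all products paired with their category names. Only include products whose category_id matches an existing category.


INNER JOIN keeps only products rows whose category_id matches an id in categories. Walk through each product:
  - product 1 (Headphones): category_id=3 -> matches Kitchen
  - product 2 (Speaker): category_id=4 -> matches Apparel
  - product 3 (Charger): category_id=NULL, no match -> dropped
  - product 4 (Printer): category_id=2 -> matches Tools
  - product 5 (Tablet): category_id=1 -> matches Sports
  - product 6 (Router): category_id=NULL, no match -> dropped
So 2 of 6 rows are dropped.

SQL:
SELECT a.name, b.name AS category
FROM products a
INNER JOIN categories b ON a.category_id = b.id

Result:
name       | category
-----------+---------
Headphones | Kitchen 
Speaker    | Apparel 
Printer    | Tools   
Tablet     | Sports  


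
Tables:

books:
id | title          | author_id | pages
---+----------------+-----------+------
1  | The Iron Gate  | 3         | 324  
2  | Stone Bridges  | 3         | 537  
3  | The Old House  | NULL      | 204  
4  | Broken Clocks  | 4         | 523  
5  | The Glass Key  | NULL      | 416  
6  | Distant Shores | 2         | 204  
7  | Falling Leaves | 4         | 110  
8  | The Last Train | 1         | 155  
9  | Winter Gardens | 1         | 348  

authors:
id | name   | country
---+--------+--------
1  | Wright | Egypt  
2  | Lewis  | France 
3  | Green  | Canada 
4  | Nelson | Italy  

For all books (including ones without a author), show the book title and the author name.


LEFT JOIN keeps every row from books (the left table); where author_id has no match in authors, the author columns become NULL. Walk through each book:
  - book 1 (The Iron Gate): author_id=3 -> matches Green
  - book 2 (Stone Bridges): author_id=3 -> matches Green
  - book 3 (The Old House): author_id=NULL, no match -> kept with NULL
  - book 4 (Broken Clocks): author_id=4 -> matches Nelson
  - book 5 (The Glass Key): author_id=NULL, no match -> kept with NULL
  - book 6 (Distant Shores): author_id=2 -> matches Lewis
  - book 7 (Falling Leaves): author_id=4 -> matches Nelson
  - book 8 (The Last Train): author_id=1 -> matches Wright
  - book 9 (Winter Gardens): author_id=1 -> matches Wright
All 9 rows appear; 2 have NULL author.

SQL:
SELECT a.title, b.name AS author
FROM books a
LEFT JOIN authors b ON a.author_id = b.id

Result:
title          | author
---------------+-------
The Iron Gate  | Green 
Stone Bridges  | Green 
The Old House  | NULL  
Broken Clocks  | Nelson
The Glass Key  | NULL  
Distant Shores | Lewis 
Falling Leaves | Nelson
The Last Train | Wright
Winter Gardens | Wright


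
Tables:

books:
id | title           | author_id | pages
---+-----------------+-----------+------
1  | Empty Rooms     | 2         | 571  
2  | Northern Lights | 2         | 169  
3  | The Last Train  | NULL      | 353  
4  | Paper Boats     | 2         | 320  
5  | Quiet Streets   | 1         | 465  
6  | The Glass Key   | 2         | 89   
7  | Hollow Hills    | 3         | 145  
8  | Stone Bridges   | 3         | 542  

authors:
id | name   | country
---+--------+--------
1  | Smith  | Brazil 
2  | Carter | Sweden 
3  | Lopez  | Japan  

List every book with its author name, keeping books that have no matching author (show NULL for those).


LEFT JOIN keeps every row from books (the left table); where author_id has no match in authors, the author columns become NULL. Walk through each book:
  - book 1 (Empty Rooms): author_id=2 -> matches Carter
  - book 2 (Northern Lights): author_id=2 -> matches Carter
  - book 3 (The Last Train): author_id=NULL, no match -> kept with NULL
  - book 4 (Paper Boats): author_id=2 -> matches Carter
  - book 5 (Quiet Streets): author_id=1 -> matches Smith
  - book 6 (The Glass Key): author_id=2 -> matches Carter
  - book 7 (Hollow Hills): author_id=3 -> matches Lopez
  - book 8 (Stone Bridges): author_id=3 -> matches Lopez
All 8 rows appear; 1 has NULL author.

SQL:
SELECT a.title, b.name AS author
FROM books a
LEFT JOIN authors b ON a.author_id = b.id

Result:
title           | author
----------------+-------
Empty Rooms     | Carter
Northern Lights | Carter
The Last Train  | NULL  
Paper Boats     | Carter
Quiet Streets   | Smith 
The Glass Key   | Carter
Hollow Hills    | Lopez 
Stone Bridges   | Lopez 


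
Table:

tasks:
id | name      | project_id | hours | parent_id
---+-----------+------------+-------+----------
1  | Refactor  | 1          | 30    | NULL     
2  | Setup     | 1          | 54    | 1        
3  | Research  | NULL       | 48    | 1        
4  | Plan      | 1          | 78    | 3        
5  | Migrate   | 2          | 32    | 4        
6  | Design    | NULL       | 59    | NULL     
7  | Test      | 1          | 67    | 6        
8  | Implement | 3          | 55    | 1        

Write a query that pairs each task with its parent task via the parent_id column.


This is a self-join: tasks is joined to a second copy of itself, matching each row's parent_id to another row's id. Use LEFT JOIN so rows with parent_id=NULL are kept.
  - task 1 (Refactor): parent_id=NULL -> NULL
  - task 2 (Setup): parent_id=1 -> Refactor
  - task 3 (Research): parent_id=1 -> Refactor
  - task 4 (Plan): parent_id=3 -> Research
  - task 5 (Migrate): parent_id=4 -> Plan
  - task 6 (Design): parent_id=NULL -> NULL
  - task 7 (Test): parent_id=6 -> Design
  - task 8 (Implement): parent_id=1 -> Refactor

SQL:
SELECT a.name AS item, b.name AS parent
FROM tasks a
LEFT JOIN tasks b ON a.parent_id = b.id

Result:
item      | parent  
----------+---------
Refactor  | NULL    
Setup     | Refactor
Research  | Refactor
Plan      | Research
Migrate   | Plan    
Design    | NULL    
Test      | Design  
Implement | Refactor


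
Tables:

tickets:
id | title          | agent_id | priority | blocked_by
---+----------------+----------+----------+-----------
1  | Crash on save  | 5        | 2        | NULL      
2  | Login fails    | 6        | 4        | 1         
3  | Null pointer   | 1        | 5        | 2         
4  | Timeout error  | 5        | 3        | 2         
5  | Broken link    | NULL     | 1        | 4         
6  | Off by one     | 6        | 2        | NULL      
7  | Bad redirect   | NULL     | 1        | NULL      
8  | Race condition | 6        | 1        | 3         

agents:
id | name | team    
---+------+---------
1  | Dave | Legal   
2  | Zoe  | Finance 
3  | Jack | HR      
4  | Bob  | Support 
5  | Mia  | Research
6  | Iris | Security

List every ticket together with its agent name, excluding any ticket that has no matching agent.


INNER JOIN keeps only tickets rows whose agent_id matches an id in agents. Walk through each ticket:
  - ticket 1 (Crash on save): agent_id=5 -> matches Mia
  - ticket 2 (Login fails): agent_id=6 -> matches Iris
  - ticket 3 (Null pointer): agent_id=1 -> matches Dave
  - ticket 4 (Timeout error): agent_id=5 -> matches Mia
  - ticket 5 (Broken link): agent_id=NULL, no match -> dropped
  - ticket 6 (Off by one): agent_id=6 -> matches Iris
  - ticket 7 (Bad redirect): agent_id=NULL, no match -> dropped
  - ticket 8 (Race condition): agent_id=6 -> matches Iris
So 2 of 8 rows are dropped.

SQL:
SELECT a.title, b.name AS agent
FROM tickets a
INNER JOIN agents b ON a.agent_id = b.id

Result:
title          | agent
---------------+------
Crash on save  | Mia  
Login fails    | Iris 
Null pointer   | Dave 
Timeout error  | Mia  
Off by one     | Iris 
Race condition | Iris 


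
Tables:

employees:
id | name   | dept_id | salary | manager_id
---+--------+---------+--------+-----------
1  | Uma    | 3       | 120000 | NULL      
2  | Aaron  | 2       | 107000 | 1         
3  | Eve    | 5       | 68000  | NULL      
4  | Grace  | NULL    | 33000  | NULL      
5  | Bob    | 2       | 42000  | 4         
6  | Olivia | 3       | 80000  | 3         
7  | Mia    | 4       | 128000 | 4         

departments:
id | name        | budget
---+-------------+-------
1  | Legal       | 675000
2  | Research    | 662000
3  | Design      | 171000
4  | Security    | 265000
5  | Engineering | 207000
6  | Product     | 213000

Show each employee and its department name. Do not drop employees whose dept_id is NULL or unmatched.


LEFT JOIN keeps every row from employees (the left table); where dept_id has no match in departments, the department columns become NULL. Walk through each employee:
  - employee 1 (Uma): dept_id=3 -> matches Design
  - employee 2 (Aaron): dept_id=2 -> matches Research
  - employee 3 (Eve): dept_id=5 -> matches Engineering
  - employee 4 (Grace): dept_id=NULL, no match -> kept with NULL
  - employee 5 (Bob): dept_id=2 -> matches Research
  - employee 6 (Olivia): dept_id=3 -> matches Design
  - employee 7 (Mia): dept_id=4 -> matches Security
All 7 rows appear; 1 has NULL department.

SQL:
SELECT a.name, b.name AS department
FROM employees a
LEFT JOIN departments b ON a.dept_id = b.id

Result:
name   | department 
-------+------------
Uma    | Design     
Aaron  | Research   
Eve    | Engineering
Grace  | NULL       
Bob    | Research   
Olivia | Design     
Mia    | Security   


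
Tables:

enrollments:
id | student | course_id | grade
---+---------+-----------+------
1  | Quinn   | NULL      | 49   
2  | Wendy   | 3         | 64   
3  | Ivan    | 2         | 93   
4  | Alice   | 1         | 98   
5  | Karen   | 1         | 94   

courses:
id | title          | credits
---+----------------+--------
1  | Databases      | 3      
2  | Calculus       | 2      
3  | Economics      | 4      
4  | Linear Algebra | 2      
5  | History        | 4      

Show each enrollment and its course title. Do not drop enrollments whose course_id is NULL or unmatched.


LEFT JOIN keeps every row from enrollments (the left table); where course_id has no match in courses, the course columns become NULL. Walk through each enrollment:
  - enrollment 1 (Quinn): course_id=NULL, no match -> kept with NULL
  - enrollment 2 (Wendy): course_id=3 -> matches Economics
  - enrollment 3 (Ivan): course_id=2 -> matches Calculus
  - enrollment 4 (Alice): course_id=1 -> matches Databases
  - enrollment 5 (Karen): course_id=1 -> matches Databases
All 5 rows appear; 1 has NULL course.

SQL:
SELECT a.student, b.title AS course
FROM enrollments a
LEFT JOIN courses b ON a.course_id = b.id

Result:
student | course   
--------+----------
Quinn   | NULL     
Wendy   | Economics
Ivan    | Calculus 
Alice   | Databases
Karen   | Databases


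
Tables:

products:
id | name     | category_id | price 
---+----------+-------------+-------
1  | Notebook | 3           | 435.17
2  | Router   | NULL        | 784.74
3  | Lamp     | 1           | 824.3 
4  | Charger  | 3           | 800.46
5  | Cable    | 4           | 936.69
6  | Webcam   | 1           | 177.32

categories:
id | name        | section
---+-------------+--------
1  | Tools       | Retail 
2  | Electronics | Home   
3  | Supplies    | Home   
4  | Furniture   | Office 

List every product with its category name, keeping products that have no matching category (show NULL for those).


LEFT JOIN keeps every row from products (the left table); where category_id has no match in categories, the category columns become NULL. Walk through each product:
  - product 1 (Notebook): category_id=3 -> matches Supplies
  - product 2 (Router): category_id=NULL, no match -> kept with NULL
  - product 3 (Lamp): category_id=1 -> matches Tools
  - product 4 (Charger): category_id=3 -> matches Supplies
  - product 5 (Cable): category_id=4 -> matches Furniture
  - product 6 (Webcam): category_id=1 -> matches Tools
All 6 rows appear; 1 has NULL category.

SQL:
SELECT a.name, b.name AS category
FROM products a
LEFT JOIN categories b ON a.category_id = b.id

Result:
name     | category 
---------+----------
Notebook | Supplies 
Router   | NULL     
Lamp     | Tools    
Charger  | Supplies 
Cable    | Furniture
Webcam   | Tools    


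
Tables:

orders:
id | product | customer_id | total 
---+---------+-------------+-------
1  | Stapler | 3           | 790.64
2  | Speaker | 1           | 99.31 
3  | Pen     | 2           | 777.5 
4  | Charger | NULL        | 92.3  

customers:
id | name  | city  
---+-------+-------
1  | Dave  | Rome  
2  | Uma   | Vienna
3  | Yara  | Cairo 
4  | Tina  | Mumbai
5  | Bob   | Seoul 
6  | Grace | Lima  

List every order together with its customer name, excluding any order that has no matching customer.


INNER JOIN keeps only orders rows whose customer_id matches an id in customers. Walk through each order:
  - order 1 (Stapler): customer_id=3 -> matches Yara
  - order 2 (Speaker): customer_id=1 -> matches Dave
  - order 3 (Pen): customer_id=2 -> matches Uma
  - order 4 (Charger): customer_id=NULL, no match -> dropped
So 1 of 4 rows is dropped.

SQL:
SELECT a.product, b.name AS customer
FROM orders a
INNER JOIN customers b ON a.customer_id = b.id

Result:
product | customer
--------+---------
Stapler | Yara    
Speaker | Dave    
Pen     | Uma     


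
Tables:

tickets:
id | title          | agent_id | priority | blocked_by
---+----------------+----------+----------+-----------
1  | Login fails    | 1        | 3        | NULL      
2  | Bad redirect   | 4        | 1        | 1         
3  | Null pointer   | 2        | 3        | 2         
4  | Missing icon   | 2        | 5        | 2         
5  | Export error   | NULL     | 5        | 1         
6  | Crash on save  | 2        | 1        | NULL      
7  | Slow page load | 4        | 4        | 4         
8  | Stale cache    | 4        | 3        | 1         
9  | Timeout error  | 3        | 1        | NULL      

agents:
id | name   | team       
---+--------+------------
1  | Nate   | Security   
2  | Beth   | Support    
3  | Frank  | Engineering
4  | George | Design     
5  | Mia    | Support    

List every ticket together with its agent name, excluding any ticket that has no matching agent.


INNER JOIN keeps only tickets rows whose agent_id matches an id in agents. Walk through each ticket:
  - ticket 1 (Login fails): agent_id=1 -> matches Nate
  - ticket 2 (Bad redirect): agent_id=4 -> matches George
  - ticket 3 (Null pointer): agent_id=2 -> matches Beth
  - ticket 4 (Missing icon): agent_id=2 -> matches Beth
  - ticket 5 (Export error): agent_id=NULL, no match -> dropped
  - ticket 6 (Crash on save): agent_id=2 -> matches Beth
  - ticket 7 (Slow page load): agent_id=4 -> matches George
  - ticket 8 (Stale cache): agent_id=4 -> matches George
  - ticket 9 (Timeout error): agent_id=3 -> matches Frank
So 1 of 9 rows is dropped.

SQL:
SELECT a.title, b.name AS agent
FROM tickets a
INNER JOIN agents b ON a.agent_id = b.id

Result:
title          | agent 
---------------+-------
Login fails    | Nate  
Bad redirect   | George
Null pointer   | Beth  
Missing icon   | Beth  
Crash on save  | Beth  
Slow page load | George
Stale cache    | George
Timeout error  | Frank 


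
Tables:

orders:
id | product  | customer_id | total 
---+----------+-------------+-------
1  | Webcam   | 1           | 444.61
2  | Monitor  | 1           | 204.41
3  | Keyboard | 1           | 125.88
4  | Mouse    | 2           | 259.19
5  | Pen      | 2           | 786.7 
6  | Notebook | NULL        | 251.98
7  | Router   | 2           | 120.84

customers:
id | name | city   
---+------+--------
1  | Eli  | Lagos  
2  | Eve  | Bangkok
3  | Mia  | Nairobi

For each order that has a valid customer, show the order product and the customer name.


INNER JOIN keeps only orders rows whose customer_id matches an id in customers. Walk through each order:
  - order 1 (Webcam): customer_id=1 -> matches Eli
  - order 2 (Monitor): customer_id=1 -> matches Eli
  - order 3 (Keyboard): customer_id=1 -> matches Eli
  - order 4 (Mouse): customer_id=2 -> matches Eve
  - order 5 (Pen): customer_id=2 -> matches Eve
  - order 6 (Notebook): customer_id=NULL, no match -> dropped
  - order 7 (Router): customer_id=2 -> matches Eve
So 1 of 7 rows is dropped.

SQL:
SELECT a.product, b.name AS customer
FROM orders a
INNER JOIN customers b ON a.customer_id = b.id

Result:
product  | customer
---------+---------
Webcam   | Eli     
Monitor  | Eli     
Keyboard | Eli     
Mouse    | Eve     
Pen      | Eve     
Router   | Eve     


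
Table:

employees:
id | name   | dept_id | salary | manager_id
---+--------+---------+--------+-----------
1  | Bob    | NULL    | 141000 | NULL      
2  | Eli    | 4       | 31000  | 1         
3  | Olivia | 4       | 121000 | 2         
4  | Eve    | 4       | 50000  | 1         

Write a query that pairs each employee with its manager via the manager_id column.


This is a self-join: employees is joined to a second copy of itself, matching each row's manager_id to another row's id. Use LEFT JOIN so rows with manager_id=NULL are kept.
  - employee 1 (Bob): manager_id=NULL -> NULL
  - employee 2 (Eli): manager_id=1 -> Bob
  - employee 3 (Olivia): manager_id=2 -> Eli
  - employee 4 (Eve): manager_id=1 -> Bob

SQL:
SELECT a.name AS item, b.name AS manager
FROM employees a
LEFT JOIN employees b ON a.manager_id = b.id

Result:
item   | manager
-------+--------
Bob    | NULL   
Eli    | Bob    
Olivia | Eli    
Eve    | Bob    


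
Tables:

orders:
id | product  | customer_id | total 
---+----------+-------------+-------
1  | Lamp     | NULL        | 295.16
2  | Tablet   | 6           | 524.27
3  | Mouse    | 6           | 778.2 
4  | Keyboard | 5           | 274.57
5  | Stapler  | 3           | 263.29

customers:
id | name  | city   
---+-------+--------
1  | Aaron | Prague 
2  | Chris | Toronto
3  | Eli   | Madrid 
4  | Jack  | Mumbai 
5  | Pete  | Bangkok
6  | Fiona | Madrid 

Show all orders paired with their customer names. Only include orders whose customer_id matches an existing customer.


INNER JOIN keeps only orders rows whose customer_id matches an id in customers. Walk through each order:
  - order 1 (Lamp): customer_id=NULL, no match -> dropped
  - order 2 (Tablet): customer_id=6 -> matches Fiona
  - order 3 (Mouse): customer_id=6 -> matches Fiona
  - order 4 (Keyboard): customer_id=5 -> matches Pete
  - order 5 (Stapler): customer_id=3 -> matches Eli
So 1 of 5 rows is dropped.

SQL:
SELECT a.product, b.name AS customer
FROM orders a
INNER JOIN customers b ON a.customer_id = b.id

Result:
product  | customer
---------+---------
Tablet   | Fiona   
Mouse    | Fiona   
Keyboard | Pete    
Stapler  | Eli     


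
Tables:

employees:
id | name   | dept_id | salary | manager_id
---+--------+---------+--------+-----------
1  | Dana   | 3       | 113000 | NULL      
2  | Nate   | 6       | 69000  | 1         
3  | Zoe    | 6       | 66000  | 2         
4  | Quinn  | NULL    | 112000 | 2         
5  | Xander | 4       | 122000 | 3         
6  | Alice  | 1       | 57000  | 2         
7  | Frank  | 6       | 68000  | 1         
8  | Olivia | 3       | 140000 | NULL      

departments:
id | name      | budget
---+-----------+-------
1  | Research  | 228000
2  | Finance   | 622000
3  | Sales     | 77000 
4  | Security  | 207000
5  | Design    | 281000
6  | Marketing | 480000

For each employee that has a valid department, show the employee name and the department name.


INNER JOIN keeps only employees rows whose dept_id matches an id in departments. Walk through each employee:
  - employee 1 (Dana): dept_id=3 -> matches Sales
  - employee 2 (Nate): dept_id=6 -> matches Marketing
  - employee 3 (Zoe): dept_id=6 -> matches Marketing
  - employee 4 (Quinn): dept_id=NULL, no match -> dropped
  - employee 5 (Xander): dept_id=4 -> matches Security
  - employee 6 (Alice): dept_id=1 -> matches Research
  - employee 7 (Frank): dept_id=6 -> matches Marketing
  - employee 8 (Olivia): dept_id=3 -> matches Sales
So 1 of 8 rows is dropped.

SQL:
SELECT a.name, b.name AS department
FROM employees a
INNER JOIN departments b ON a.dept_id = b.id

Result:
name   | department
-------+-----------
Dana   | Sales     
Nate   | Marketing 
Zoe    | Marketing 
Xander | Security  
Alice  | Research  
Frank  | Marketing 
Olivia | Sales     


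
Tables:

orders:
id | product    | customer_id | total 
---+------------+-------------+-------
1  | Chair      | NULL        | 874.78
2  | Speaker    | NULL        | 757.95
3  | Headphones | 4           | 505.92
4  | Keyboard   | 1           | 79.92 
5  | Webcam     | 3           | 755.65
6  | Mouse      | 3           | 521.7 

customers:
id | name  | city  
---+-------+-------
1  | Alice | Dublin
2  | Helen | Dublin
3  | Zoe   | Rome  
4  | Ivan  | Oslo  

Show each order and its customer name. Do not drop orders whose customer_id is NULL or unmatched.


LEFT JOIN keeps every row from orders (the left table); where customer_id has no match in customers, the customer columns become NULL. Walk through each order:
  - order 1 (Chair): customer_id=NULL, no match -> kept with NULL
  - order 2 (Speaker): customer_id=NULL, no match -> kept with NULL
  - order 3 (Headphones): customer_id=4 -> matches Ivan
  - order 4 (Keyboard): customer_id=1 -> matches Alice
  - order 5 (Webcam): customer_id=3 -> matches Zoe
  - order 6 (Mouse): customer_id=3 -> matches Zoe
All 6 rows appear; 2 have NULL customer.

SQL:
SELECT a.product, b.name AS customer
FROM orders a
LEFT JOIN customers b ON a.customer_id = b.id

Result:
product    | customer
-----------+---------
Chair      | NULL    
Speaker    | NULL    
Headphones | Ivan    
Keyboard   | Alice   
Webcam     | Zoe     
Mouse      | Zoe     


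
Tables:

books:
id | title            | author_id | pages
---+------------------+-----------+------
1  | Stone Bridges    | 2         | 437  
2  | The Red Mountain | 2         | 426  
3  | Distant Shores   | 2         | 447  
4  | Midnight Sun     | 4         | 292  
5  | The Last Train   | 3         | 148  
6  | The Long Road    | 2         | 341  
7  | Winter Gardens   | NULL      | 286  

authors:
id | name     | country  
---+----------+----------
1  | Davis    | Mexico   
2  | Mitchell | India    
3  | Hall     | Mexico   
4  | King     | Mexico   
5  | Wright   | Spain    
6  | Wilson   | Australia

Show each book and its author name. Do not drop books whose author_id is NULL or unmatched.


LEFT JOIN keeps every row from books (the left table); where author_id has no match in authors, the author columns become NULL. Walk through each book:
  - book 1 (Stone Bridges): author_id=2 -> matches Mitchell
  - book 2 (The Red Mountain): author_id=2 -> matches Mitchell
  - book 3 (Distant Shores): author_id=2 -> matches Mitchell
  - book 4 (Midnight Sun): author_id=4 -> matches King
  - book 5 (The Last Train): author_id=3 -> matches Hall
  - book 6 (The Long Road): author_id=2 -> matches Mitchell
  - book 7 (Winter Gardens): author_id=NULL, no match -> kept with NULL
All 7 rows appear; 1 has NULL author.

SQL:
SELECT a.title, b.name AS author
FROM books a
LEFT JOIN authors b ON a.author_id = b.id

Result:
title            | author  
-----------------+---------
Stone Bridges    | Mitchell
The Red Mountain | Mitchell
Distant Shores   | Mitchell
Midnight Sun     | King    
The Last Train   | Hall    
The Long Road    | Mitchell
Winter Gardens   | NULL    


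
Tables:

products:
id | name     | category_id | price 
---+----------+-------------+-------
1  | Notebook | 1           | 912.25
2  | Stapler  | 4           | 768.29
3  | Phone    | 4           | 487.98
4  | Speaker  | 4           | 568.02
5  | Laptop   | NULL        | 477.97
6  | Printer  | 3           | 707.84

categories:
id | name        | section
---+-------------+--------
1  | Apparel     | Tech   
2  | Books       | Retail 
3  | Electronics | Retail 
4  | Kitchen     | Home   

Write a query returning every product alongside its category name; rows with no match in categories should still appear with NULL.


LEFT JOIN keeps every row from products (the left table); where category_id has no match in categories, the category columns become NULL. Walk through each product:
  - product 1 (Notebook): category_id=1 -> matches Apparel
  - product 2 (Stapler): category_id=4 -> matches Kitchen
  - product 3 (Phone): category_id=4 -> matches Kitchen
  - product 4 (Speaker): category_id=4 -> matches Kitchen
  - product 5 (Laptop): category_id=NULL, no match -> kept with NULL
  - product 6 (Printer): category_id=3 -> matches Electronics
All 6 rows appear; 1 has NULL category.

SQL:
SELECT a.name, b.name AS category
FROM products a
LEFT JOIN categories b ON a.category_id = b.id

Result:
name     | category   
---------+------------
Notebook | Apparel    
Stapler  | Kitchen    
Phone    | Kitchen    
Speaker  | Kitchen    
Laptop   | NULL       
Printer  | Electronics


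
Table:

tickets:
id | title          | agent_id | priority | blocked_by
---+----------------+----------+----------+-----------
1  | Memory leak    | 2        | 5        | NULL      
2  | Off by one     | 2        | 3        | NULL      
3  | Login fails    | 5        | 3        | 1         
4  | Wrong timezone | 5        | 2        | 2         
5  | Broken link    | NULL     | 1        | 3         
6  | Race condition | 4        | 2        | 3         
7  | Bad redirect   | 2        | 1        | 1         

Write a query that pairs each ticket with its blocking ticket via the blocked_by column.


This is a self-join: tickets is joined to a second copy of itself, matching each row's blocked_by to another row's id. Use LEFT JOIN so rows with blocked_by=NULL are kept.
  - ticket 1 (Memory leak): blocked_by=NULL -> NULL
  - ticket 2 (Off by one): blocked_by=NULL -> NULL
  - ticket 3 (Login fails): blocked_by=1 -> Memory leak
  - ticket 4 (Wrong timezone): blocked_by=2 -> Off by one
  - ticket 5 (Broken link): blocked_by=3 -> Login fails
  - ticket 6 (Race condition): blocked_by=3 -> Login fails
  - ticket 7 (Bad redirect): blocked_by=1 -> Memory leak

SQL:
SELECT a.title AS item, b.title AS blocked_by
FROM tickets a
LEFT JOIN tickets b ON a.blocked_by = b.id

Result:
item           | blocked_by 
---------------+------------
Memory leak    | NULL       
Off by one     | NULL       
Login fails    | Memory leak
Wrong timezone | Off by one 
Broken link    | Login fails
Race condition | Login fails
Bad redirect   | Memory leak


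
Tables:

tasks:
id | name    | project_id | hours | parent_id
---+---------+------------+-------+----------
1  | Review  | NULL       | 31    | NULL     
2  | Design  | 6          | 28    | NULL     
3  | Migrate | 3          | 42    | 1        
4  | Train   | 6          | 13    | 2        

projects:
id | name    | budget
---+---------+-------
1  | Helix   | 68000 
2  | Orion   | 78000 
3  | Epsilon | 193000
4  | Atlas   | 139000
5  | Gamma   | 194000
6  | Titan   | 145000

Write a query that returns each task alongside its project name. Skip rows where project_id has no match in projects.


INNER JOIN keeps only tasks rows whose project_id matches an id in projects. Walk through each task:
  - task 1 (Review): project_id=NULL, no match -> dropped
  - task 2 (Design): project_id=6 -> matches Titan
  - task 3 (Migrate): project_id=3 -> matches Epsilon
  - task 4 (Train): project_id=6 -> matches Titan
So 1 of 4 rows is dropped.

SQL:
SELECT a.name, b.name AS project
FROM tasks a
INNER JOIN projects b ON a.project_id = b.id

Result:
name    | project
--------+--------
Design  | Titan  
Migrate | Epsilon
Train   | Titan  


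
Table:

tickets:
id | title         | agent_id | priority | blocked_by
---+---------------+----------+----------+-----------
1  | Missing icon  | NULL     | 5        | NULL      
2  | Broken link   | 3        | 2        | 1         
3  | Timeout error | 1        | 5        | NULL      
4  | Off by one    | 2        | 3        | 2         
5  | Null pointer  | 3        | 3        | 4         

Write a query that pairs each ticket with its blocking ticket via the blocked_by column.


This is a self-join: tickets is joined to a second copy of itself, matching each row's blocked_by to another row's id. Use LEFT JOIN so rows with blocked_by=NULL are kept.
  - ticket 1 (Missing icon): blocked_by=NULL -> NULL
  - ticket 2 (Broken link): blocked_by=1 -> Missing icon
  - ticket 3 (Timeout error): blocked_by=NULL -> NULL
  - ticket 4 (Off by one): blocked_by=2 -> Broken link
  - ticket 5 (Null pointer): blocked_by=4 -> Off by one

SQL:
SELECT a.title AS item, b.title AS blocked_by
FROM tickets a
LEFT JOIN tickets b ON a.blocked_by = b.id

Result:
item          | blocked_by  
--------------+-------------
Missing icon  | NULL        
Broken link   | Missing icon
Timeout error | NULL        
Off by one    | Broken link 
Null pointer  | Off by one  


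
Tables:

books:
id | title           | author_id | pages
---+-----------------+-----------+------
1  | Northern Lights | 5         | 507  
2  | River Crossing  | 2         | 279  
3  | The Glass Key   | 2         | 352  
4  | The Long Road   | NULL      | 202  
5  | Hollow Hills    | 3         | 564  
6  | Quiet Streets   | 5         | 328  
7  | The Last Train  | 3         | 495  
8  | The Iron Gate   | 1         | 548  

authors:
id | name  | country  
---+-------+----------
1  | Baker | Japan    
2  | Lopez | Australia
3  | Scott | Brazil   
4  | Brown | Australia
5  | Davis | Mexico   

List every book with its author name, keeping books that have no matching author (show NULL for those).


LEFT JOIN keeps every row from books (the left table); where author_id has no match in authors, the author columns become NULL. Walk through each book:
  - book 1 (Northern Lights): author_id=5 -> matches Davis
  - book 2 (River Crossing): author_id=2 -> matches Lopez
  - book 3 (The Glass Key): author_id=2 -> matches Lopez
  - book 4 (The Long Road): author_id=NULL, no match -> kept with NULL
  - book 5 (Hollow Hills): author_id=3 -> matches Scott
  - book 6 (Quiet Streets): author_id=5 -> matches Davis
  - book 7 (The Last Train): author_id=3 -> matches Scott
  - book 8 (The Iron Gate): author_id=1 -> matches Baker
All 8 rows appear; 1 has NULL author.

SQL:
SELECT a.title, b.name AS author
FROM books a
LEFT JOIN authors b ON a.author_id = b.id

Result:
title           | author
----------------+-------
Northern Lights | Davis 
River Crossing  | Lopez 
The Glass Key   | Lopez 
The Long Road   | NULL  
Hollow Hills    | Scott 
Quiet Streets   | Davis 
The Last Train  | Scott 
The Iron Gate   | Baker 


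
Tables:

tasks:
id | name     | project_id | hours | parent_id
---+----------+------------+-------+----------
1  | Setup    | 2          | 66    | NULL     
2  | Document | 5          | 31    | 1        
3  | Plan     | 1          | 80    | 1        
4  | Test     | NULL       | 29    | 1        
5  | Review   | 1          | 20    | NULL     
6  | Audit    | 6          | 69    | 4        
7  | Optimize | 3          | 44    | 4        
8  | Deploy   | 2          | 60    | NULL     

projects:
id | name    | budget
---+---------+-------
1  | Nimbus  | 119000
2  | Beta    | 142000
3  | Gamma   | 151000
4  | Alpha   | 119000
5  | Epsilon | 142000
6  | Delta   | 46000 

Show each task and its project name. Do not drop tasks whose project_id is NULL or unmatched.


LEFT JOIN keeps every row from tasks (the left table); where project_id has no match in projects, the project columns become NULL. Walk through each task:
  - task 1 (Setup): project_id=2 -> matches Beta
  - task 2 (Document): project_id=5 -> matches Epsilon
  - task 3 (Plan): project_id=1 -> matches Nimbus
  - task 4 (Test): project_id=NULL, no match -> kept with NULL
  - task 5 (Review): project_id=1 -> matches Nimbus
  - task 6 (Audit): project_id=6 -> matches Delta
  - task 7 (Optimize): project_id=3 -> matches Gamma
  - task 8 (Deploy): project_id=2 -> matches Beta
All 8 rows appear; 1 has NULL project.

SQL:
SELECT a.name, b.name AS project
FROM tasks a
LEFT JOIN projects b ON a.project_id = b.id

Result:
name     | project
---------+--------
Setup    | Beta   
Document | Epsilon
Plan     | Nimbus 
Test     | NULL   
Review   | Nimbus 
Audit    | Delta  
Optimize | Gamma  
Deploy   | Beta   


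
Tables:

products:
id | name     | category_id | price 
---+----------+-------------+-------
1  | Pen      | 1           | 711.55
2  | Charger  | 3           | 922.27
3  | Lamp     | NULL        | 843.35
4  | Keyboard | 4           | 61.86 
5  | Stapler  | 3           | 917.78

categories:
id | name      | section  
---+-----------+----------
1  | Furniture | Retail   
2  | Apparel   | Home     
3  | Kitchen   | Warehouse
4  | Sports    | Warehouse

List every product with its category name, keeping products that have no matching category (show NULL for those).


LEFT JOIN keeps every row from products (the left table); where category_id has no match in categories, the category columns become NULL. Walk through each product:
  - product 1 (Pen): category_id=1 -> matches Furniture
  - product 2 (Charger): category_id=3 -> matches Kitchen
  - product 3 (Lamp): category_id=NULL, no match -> kept with NULL
  - product 4 (Keyboard): category_id=4 -> matches Sports
  - product 5 (Stapler): category_id=3 -> matches Kitchen
All 5 rows appear; 1 has NULL category.

SQL:
SELECT a.name, b.name AS category
FROM products a
LEFT JOIN categories b ON a.category_id = b.id

Result:
name     | category 
---------+----------
Pen      | Furniture
Charger  | Kitchen  
Lamp     | NULL     
Keyboard | Sports   
Stapler  | Kitchen  
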